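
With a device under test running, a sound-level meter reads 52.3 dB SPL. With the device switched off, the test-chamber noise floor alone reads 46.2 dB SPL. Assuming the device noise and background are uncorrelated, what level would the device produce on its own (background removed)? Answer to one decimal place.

51.1 dB SPL

Remove the background by subtracting linear intensities:
L_src = 10·log₁₀(10^(52.3/10) − 10^(46.2/10)) = 10·log₁₀(128100) = 51.1 dB SPL.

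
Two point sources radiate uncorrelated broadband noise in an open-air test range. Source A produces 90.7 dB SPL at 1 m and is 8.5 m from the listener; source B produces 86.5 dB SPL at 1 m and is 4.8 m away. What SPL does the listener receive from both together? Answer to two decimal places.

75.52 dB SPL

At the listener: L_A = 90.7 − 20·log₁₀(8.5) = 72.112 dB; L_B = 86.5 − 20·log₁₀(4.8) = 72.875 dB.
Combined: 10·log₁₀(10^(72.112/10)+10^(72.875/10)) = 75.52 dB SPL.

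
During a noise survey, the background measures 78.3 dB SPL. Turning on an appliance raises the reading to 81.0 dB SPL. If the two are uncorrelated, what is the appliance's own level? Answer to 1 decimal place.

77.7 dB SPL

Remove the background by subtracting linear intensities:
L_src = 10·log₁₀(10^(81.0/10) − 10^(78.3/10)) = 10·log₁₀(58280000) = 77.7 dB SPL.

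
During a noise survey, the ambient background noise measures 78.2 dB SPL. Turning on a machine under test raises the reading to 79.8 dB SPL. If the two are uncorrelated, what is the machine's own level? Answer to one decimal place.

74.7 dB SPL

Background correction is a power subtraction:
L_src = 10·log₁₀(10^(79.8/10) − 10^(78.2/10)) = 10·log₁₀(29430000) = 74.7 dB SPL.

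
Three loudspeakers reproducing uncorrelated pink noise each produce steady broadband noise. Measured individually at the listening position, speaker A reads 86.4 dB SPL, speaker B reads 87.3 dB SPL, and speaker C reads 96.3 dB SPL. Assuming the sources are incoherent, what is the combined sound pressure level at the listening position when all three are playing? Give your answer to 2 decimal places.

97.19 dB SPL

Uncorrelated sources add in intensity (power), not in dB.
L_total = 10·log₁₀(10^(86.4/10) + 10^(87.3/10) + 10^(96.3/10)) = 10·log₁₀(5239000000) = 97.19 dB SPL.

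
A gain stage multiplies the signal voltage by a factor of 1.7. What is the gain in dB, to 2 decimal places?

Voltage ratio → dB uses the 20·log₁₀ form:
20·log₁₀(1.7) = 4.61 dB.

4.61 dB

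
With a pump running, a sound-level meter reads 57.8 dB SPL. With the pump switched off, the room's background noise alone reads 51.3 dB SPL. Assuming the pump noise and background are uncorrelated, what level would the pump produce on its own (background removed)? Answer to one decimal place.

56.7 dB SPL

Background correction is a power subtraction:
L_src = 10·log₁₀(10^(57.8/10) − 10^(51.3/10)) = 10·log₁₀(467700) = 56.7 dB SPL.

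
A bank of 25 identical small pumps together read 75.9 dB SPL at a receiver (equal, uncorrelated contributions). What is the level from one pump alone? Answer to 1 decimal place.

25 equal incoherent sources add 10·log₁₀(25) = 13.98 dB over one source.
L_one = 75.9 − 13.98 = 61.9 dB SPL.

61.9 dB SPL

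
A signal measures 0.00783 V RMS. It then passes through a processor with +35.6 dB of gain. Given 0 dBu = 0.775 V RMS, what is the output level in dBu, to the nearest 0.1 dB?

Input level: 20·log₁₀(0.00783/0.775) = -39.91 dBu.
Output: -39.91 + 35.6 = -4.3 dBu.

-4.3 dBu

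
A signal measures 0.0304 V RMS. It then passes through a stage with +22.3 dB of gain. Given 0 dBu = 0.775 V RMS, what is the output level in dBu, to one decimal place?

-5.8 dBu

Input level: 20·log₁₀(0.0304/0.775) = -28.13 dBu.
Output: -28.13 + 22.3 = -5.8 dBu.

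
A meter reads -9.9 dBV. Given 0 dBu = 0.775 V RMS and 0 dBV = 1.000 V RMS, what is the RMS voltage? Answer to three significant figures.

0.320 V

V = 1.000 V × 10^(-9.9/20).
= 1.000 × 0.3199 = 0.320 V.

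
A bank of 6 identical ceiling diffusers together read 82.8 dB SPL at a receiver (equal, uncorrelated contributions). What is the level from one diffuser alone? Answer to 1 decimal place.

6 equal incoherent sources add 10·log₁₀(6) = 7.78 dB over one source.
L_one = 82.8 − 7.78 = 75.0 dB SPL.

75.0 dB SPL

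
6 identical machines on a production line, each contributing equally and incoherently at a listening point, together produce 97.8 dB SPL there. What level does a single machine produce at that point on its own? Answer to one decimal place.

6 equal incoherent sources add 10·log₁₀(6) = 7.78 dB over one source.
L_one = 97.8 − 7.78 = 90.0 dB SPL.

90.0 dB SPL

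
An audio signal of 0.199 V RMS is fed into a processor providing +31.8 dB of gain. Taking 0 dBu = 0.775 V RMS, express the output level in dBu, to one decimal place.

+20.0 dBu

Input level: 20·log₁₀(0.199/0.775) = -11.81 dBu.
Output: -11.81 + 31.8 = +20.0 dBu.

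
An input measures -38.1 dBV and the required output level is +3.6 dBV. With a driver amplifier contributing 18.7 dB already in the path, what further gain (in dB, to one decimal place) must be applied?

The required make-up gain is the shortfall in the dB sum.
G = +3.6 − (-38.1) − 18.7 = 23.0 dB.

23.0 dB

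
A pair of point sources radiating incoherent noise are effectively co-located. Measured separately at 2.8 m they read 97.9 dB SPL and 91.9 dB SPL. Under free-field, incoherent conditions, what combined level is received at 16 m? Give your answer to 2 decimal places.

83.73 dB SPL

Combined at 2.8 m: 10·log₁₀(10^(97.9/10)+10^(91.9/10)) = 98.873 dB SPL.
Then apply −20·log₁₀(16/2.8) = -15.139 dB → 83.73 dB SPL.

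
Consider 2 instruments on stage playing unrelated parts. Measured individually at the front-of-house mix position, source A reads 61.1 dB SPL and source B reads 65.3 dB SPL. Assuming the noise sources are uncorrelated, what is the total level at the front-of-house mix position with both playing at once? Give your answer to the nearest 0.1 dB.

Uncorrelated sources add in intensity (power), not in dB.
L_total = 10·log₁₀(10^(61.1/10) + 10^(65.3/10)) = 10·log₁₀(4677000) = 66.7 dB SPL.

66.7 dB SPL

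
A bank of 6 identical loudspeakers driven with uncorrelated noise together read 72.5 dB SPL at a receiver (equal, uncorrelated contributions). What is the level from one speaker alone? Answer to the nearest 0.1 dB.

64.7 dB SPL

6 equal incoherent sources add 10·log₁₀(6) = 7.78 dB over one source.
L_one = 72.5 − 7.78 = 64.7 dB SPL.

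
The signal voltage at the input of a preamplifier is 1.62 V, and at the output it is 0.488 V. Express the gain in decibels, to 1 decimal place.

-10.4 dB

Voltage ratio → dB uses the 20·log₁₀ form:
20·log₁₀(0.488/1.62) = 20·log₁₀(0.3012) = -10.4 dB.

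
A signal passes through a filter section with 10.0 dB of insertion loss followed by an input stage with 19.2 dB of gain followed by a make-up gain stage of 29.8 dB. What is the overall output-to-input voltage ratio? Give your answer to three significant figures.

89.1

Net gain = (−10.0) + 19.2 + 29.8 = 39.0 dB.
Voltage ratio = 10^(39.0/20) = 89.1.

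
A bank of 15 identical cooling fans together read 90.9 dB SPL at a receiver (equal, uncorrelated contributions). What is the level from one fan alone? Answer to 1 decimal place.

79.1 dB SPL

15 equal incoherent sources add 10·log₁₀(15) = 11.76 dB over one source.
L_one = 90.9 − 11.76 = 79.1 dB SPL.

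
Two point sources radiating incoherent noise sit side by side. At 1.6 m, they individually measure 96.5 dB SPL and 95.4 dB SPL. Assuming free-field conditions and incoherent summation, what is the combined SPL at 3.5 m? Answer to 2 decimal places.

Combined at 1.6 m: 10·log₁₀(10^(96.5/10)+10^(95.4/10)) = 98.995 dB SPL.
Then apply −20·log₁₀(3.5/1.6) = -6.799 dB → 92.20 dB SPL.

92.20 dB SPL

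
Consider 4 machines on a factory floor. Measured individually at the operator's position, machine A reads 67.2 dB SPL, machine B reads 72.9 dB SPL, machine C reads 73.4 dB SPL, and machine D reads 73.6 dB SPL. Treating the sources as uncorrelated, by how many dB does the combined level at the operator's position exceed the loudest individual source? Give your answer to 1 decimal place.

Uncorrelated sources add in intensity (power), not in dB.
L_total = 10·log₁₀(10^(67.2/10) + 10^(72.9/10) + 10^(73.4/10) + 10^(73.6/10)) = 78.42 dB SPL.
Excess over the loudest (73.6 dB): 78.42 − 73.6 = 4.8 dB.

4.8 dB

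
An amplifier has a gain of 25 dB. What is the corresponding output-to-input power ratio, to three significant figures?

316

Power ratio = 10^(dB/10).
10^(25/10) = 10^(2.500) = 316.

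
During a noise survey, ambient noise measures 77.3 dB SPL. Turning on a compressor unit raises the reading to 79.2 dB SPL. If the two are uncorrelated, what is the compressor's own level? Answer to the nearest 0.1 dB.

Subtract intensities: L_src = 10·log₁₀(10^(L_total/10) − 10^(L_bg/10)).
L_src = 10·log₁₀(10^(79.2/10) − 10^(77.3/10)) = 10·log₁₀(29470000) = 74.7 dB SPL.

74.7 dB SPL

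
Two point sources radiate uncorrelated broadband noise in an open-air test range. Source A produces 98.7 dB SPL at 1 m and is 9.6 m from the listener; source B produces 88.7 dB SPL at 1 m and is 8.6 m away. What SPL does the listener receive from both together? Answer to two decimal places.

At the listener: L_A = 98.7 − 20·log₁₀(9.6) = 79.055 dB; L_B = 88.7 − 20·log₁₀(8.6) = 70.010 dB.
Combined: 10·log₁₀(10^(79.055/10)+10^(70.010/10)) = 79.56 dB SPL.

79.56 dB SPL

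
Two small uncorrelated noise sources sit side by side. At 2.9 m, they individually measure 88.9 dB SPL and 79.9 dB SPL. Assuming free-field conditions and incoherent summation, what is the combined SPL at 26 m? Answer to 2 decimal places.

70.36 dB SPL

Combined at 2.9 m: 10·log₁₀(10^(88.9/10)+10^(79.9/10)) = 89.415 dB SPL.
Then apply −20·log₁₀(26/2.9) = -19.052 dB → 70.36 dB SPL.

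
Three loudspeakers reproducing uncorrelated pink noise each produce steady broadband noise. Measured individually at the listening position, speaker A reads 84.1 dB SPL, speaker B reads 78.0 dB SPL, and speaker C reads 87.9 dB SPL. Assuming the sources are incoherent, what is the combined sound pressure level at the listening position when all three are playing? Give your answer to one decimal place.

Add the sources as powers (linear), then convert back to dB:
L_total = 10·log₁₀(10^(84.1/10) + 10^(78.0/10) + 10^(87.9/10)) = 10·log₁₀(936700000) = 89.7 dB SPL.

89.7 dB SPL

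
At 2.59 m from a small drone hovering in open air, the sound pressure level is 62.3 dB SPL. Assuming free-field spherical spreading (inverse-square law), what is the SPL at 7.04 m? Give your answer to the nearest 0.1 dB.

Free-field point source: level drops by 20·log₁₀ of the distance ratio.
ΔL = −20·log₁₀(7.04/2.59) = -8.69 dB, so L₂ = 62.3 + (-8.69) = 53.6 dB SPL.

53.6 dB SPL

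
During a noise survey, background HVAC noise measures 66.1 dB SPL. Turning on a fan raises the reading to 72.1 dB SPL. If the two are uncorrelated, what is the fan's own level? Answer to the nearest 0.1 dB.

70.8 dB SPL

Subtract intensities: L_src = 10·log₁₀(10^(L_total/10) − 10^(L_bg/10)).
L_src = 10·log₁₀(10^(72.1/10) − 10^(66.1/10)) = 10·log₁₀(12140000) = 70.8 dB SPL.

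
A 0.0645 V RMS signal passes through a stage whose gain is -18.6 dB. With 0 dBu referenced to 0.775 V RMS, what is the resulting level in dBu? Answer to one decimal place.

-40.2 dBu

Input level: 20·log₁₀(0.0645/0.775) = -21.59 dBu.
Output: -21.59 − 18.6 = -40.2 dBu.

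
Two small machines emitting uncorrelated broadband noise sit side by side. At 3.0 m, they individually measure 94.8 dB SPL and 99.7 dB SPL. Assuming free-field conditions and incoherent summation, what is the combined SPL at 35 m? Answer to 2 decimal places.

Combined at 3.0 m: 10·log₁₀(10^(94.8/10)+10^(99.7/10)) = 100.918 dB SPL.
Then apply −20·log₁₀(35/3.0) = -21.339 dB → 79.58 dB SPL.

79.58 dB SPL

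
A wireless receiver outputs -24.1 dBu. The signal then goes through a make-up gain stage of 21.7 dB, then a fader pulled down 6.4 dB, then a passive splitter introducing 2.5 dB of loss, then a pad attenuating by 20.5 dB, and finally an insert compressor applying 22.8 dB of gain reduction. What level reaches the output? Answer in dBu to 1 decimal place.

Cascaded gains and losses add directly in dB.
-24.1 + 21.7 − 6.4 − 2.5 − 20.5 − 22.8 = -54.6 dBu.

-54.6 dBu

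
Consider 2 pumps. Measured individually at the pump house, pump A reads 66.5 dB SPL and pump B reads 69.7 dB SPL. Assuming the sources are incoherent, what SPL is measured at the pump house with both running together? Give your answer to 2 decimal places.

71.40 dB SPL

Add the sources as powers (linear), then convert back to dB:
L_total = 10·log₁₀(10^(66.5/10) + 10^(69.7/10)) = 10·log₁₀(13800000) = 71.40 dB SPL.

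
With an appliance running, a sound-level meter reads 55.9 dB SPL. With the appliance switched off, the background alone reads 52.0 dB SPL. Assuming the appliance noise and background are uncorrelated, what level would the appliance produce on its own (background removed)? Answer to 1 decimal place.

53.6 dB SPL

Remove the background by subtracting linear intensities:
L_src = 10·log₁₀(10^(55.9/10) − 10^(52.0/10)) = 10·log₁₀(230600) = 53.6 dB SPL.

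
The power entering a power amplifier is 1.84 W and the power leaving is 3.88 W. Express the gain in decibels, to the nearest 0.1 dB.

3.2 dB

For a power ratio, dB = 10·log₁₀(P₂/P₁).
10·log₁₀(3.88/1.84) = 10·log₁₀(2.109) = 3.2 dB.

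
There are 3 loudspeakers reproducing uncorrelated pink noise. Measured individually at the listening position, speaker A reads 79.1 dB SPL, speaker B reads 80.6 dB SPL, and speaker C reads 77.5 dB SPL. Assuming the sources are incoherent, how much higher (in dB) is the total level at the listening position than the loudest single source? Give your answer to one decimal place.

3.4 dB

Uncorrelated sources add in intensity (power), not in dB.
L_total = 10·log₁₀(10^(79.1/10) + 10^(80.6/10) + 10^(77.5/10)) = 84.02 dB SPL.
Excess over the loudest (80.6 dB): 84.02 − 80.6 = 3.4 dB.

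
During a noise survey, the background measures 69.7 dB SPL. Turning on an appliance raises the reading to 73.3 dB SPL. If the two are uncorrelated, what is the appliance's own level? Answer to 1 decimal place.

Background correction is a power subtraction:
L_src = 10·log₁₀(10^(73.3/10) − 10^(69.7/10)) = 10·log₁₀(12050000) = 70.8 dB SPL.

70.8 dB SPL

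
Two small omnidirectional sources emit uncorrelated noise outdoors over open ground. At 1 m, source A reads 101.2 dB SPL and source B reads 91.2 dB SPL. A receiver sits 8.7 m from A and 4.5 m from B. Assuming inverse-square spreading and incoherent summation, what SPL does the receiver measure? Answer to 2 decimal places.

At the listener: L_A = 101.2 − 20·log₁₀(8.7) = 82.410 dB; L_B = 91.2 − 20·log₁₀(4.5) = 78.136 dB.
Combined: 10·log₁₀(10^(82.410/10)+10^(78.136/10)) = 83.79 dB SPL.

83.79 dB SPL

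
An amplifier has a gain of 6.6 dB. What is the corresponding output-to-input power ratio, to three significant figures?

4.57

Power ratio = 10^(dB/10).
10^(6.6/10) = 10^(0.6600) = 4.57.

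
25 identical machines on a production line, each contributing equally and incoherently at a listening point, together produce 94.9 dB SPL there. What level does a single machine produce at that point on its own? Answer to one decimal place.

25 equal incoherent sources add 10·log₁₀(25) = 13.98 dB over one source.
L_one = 94.9 − 13.98 = 80.9 dB SPL.

80.9 dB SPL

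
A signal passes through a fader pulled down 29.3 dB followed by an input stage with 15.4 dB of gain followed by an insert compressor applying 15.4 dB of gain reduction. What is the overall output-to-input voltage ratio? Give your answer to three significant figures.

Net gain = (−29.3) + 15.4 + (−15.4) = -29.3 dB.
Voltage ratio = 10^(-29.3/20) = 0.0343.

0.0343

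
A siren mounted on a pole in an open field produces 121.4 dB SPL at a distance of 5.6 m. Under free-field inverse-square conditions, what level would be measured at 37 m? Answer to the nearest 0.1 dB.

Inverse-square spreading gives ΔL = −20·log₁₀(d₂/d₁).
ΔL = −20·log₁₀(37/5.6) = -16.40 dB, so L₂ = 121.4 + (-16.40) = 105.0 dB SPL.

105.0 dB SPL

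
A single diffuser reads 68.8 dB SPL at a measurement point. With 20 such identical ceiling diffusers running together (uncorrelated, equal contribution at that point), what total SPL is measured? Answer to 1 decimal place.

20 equal incoherent sources raise the level by 10·log₁₀(20) = 13.01 dB.
L_total = 68.8 + 13.01 = 81.8 dB SPL.

81.8 dB SPL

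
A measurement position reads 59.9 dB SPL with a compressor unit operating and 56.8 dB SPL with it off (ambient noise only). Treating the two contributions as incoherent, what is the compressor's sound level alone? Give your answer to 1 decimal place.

57.0 dB SPL

Remove the background by subtracting linear intensities:
L_src = 10·log₁₀(10^(59.9/10) − 10^(56.8/10)) = 10·log₁₀(498600) = 57.0 dB SPL.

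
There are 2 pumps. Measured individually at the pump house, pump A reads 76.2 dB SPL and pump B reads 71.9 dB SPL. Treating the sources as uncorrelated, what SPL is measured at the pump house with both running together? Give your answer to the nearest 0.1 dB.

Add the sources as powers (linear), then convert back to dB:
L_total = 10·log₁₀(10^(76.2/10) + 10^(71.9/10)) = 10·log₁₀(57180000) = 77.6 dB SPL.

77.6 dB SPL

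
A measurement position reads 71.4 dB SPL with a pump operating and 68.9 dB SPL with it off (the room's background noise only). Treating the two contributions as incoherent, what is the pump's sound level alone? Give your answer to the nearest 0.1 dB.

67.8 dB SPL

Subtract intensities: L_src = 10·log₁₀(10^(L_total/10) − 10^(L_bg/10)).
L_src = 10·log₁₀(10^(71.4/10) − 10^(68.9/10)) = 10·log₁₀(6041000) = 67.8 dB SPL.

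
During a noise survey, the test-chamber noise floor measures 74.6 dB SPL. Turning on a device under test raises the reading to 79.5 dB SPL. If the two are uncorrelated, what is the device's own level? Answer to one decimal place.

77.8 dB SPL

Remove the background by subtracting linear intensities:
L_src = 10·log₁₀(10^(79.5/10) − 10^(74.6/10)) = 10·log₁₀(60280000) = 77.8 dB SPL.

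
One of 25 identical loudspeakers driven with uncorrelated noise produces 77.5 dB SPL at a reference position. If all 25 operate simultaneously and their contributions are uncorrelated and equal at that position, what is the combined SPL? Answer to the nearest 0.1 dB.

25 equal incoherent sources raise the level by 10·log₁₀(25) = 13.98 dB.
L_total = 77.5 + 13.98 = 91.5 dB SPL.

91.5 dB SPL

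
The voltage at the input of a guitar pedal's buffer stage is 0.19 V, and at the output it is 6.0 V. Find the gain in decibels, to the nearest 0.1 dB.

Voltage ratio → dB uses the 20·log₁₀ form:
20·log₁₀(6.0/0.19) = 20·log₁₀(31.58) = 30.0 dB.

30.0 dB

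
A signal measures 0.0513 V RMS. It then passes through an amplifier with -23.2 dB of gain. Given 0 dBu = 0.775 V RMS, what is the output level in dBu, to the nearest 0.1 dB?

-46.8 dBu

Input level: 20·log₁₀(0.0513/0.775) = -23.58 dBu.
Output: -23.58 − 23.2 = -46.8 dBu.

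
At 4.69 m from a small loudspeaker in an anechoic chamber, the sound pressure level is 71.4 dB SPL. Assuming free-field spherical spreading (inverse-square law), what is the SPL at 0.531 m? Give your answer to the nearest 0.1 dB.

For a point source in a free field, ΔL = −20·log₁₀(d₂/d₁).
ΔL = −20·log₁₀(0.531/4.69) = 18.92 dB, so L₂ = 71.4 + (18.92) = 90.3 dB SPL.

90.3 dB SPL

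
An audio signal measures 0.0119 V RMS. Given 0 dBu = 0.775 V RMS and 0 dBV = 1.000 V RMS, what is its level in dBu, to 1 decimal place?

dBu = 20·log₁₀(V / 0.775 V).
20·log₁₀(0.0119/0.775) = -36.3 dBu.

-36.3 dBu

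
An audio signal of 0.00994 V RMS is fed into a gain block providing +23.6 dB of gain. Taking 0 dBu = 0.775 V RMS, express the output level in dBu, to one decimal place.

Input level: 20·log₁₀(0.00994/0.775) = -37.84 dBu.
Output: -37.84 + 23.6 = -14.2 dBu.

-14.2 dBu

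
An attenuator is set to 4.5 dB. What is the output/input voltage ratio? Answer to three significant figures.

Voltage ratio = 10^(dB/20).
10^(-4.5/20) = 10^(-0.2250) = 0.596.

0.596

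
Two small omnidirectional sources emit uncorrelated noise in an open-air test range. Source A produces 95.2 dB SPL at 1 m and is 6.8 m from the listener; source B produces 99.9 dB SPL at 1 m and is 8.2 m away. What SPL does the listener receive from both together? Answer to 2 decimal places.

At the listener: L_A = 95.2 − 20·log₁₀(6.8) = 78.550 dB; L_B = 99.9 − 20·log₁₀(8.2) = 81.624 dB.
Combined: 10·log₁₀(10^(78.550/10)+10^(81.624/10)) = 83.36 dB SPL.

83.36 dB SPL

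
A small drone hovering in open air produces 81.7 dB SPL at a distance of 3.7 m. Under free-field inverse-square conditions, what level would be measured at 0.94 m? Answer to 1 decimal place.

93.6 dB SPL

Inverse-square spreading gives ΔL = −20·log₁₀(d₂/d₁).
ΔL = −20·log₁₀(0.94/3.7) = 11.90 dB, so L₂ = 81.7 + (11.90) = 93.6 dB SPL.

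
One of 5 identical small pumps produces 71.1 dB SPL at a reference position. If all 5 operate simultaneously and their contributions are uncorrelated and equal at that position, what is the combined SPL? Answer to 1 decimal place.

78.1 dB SPL

5 equal incoherent sources raise the level by 10·log₁₀(5) = 6.99 dB.
L_total = 71.1 + 6.99 = 78.1 dB SPL.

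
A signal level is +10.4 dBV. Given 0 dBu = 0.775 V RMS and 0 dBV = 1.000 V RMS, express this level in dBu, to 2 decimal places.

+12.61 dBu

The offset between the scales is 20·log₁₀(0.775/1.000) = −2.214 dB.
So dBu = +10.4 + 2.214 = +12.61 dBu.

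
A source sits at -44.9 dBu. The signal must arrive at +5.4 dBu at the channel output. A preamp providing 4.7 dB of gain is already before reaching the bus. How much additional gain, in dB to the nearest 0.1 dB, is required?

The required make-up gain is the shortfall in the dB sum.
G = +5.4 − (-44.9) − 4.7 = 45.6 dB.

45.6 dB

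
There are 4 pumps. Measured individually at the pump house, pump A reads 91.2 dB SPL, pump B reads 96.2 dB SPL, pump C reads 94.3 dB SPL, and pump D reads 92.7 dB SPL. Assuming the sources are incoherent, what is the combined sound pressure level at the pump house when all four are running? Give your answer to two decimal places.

100.02 dB SPL

Add the sources as powers (linear), then convert back to dB:
L_total = 10·log₁₀(10^(91.2/10) + 10^(96.2/10) + 10^(94.3/10) + 10^(92.7/10)) = 10·log₁₀(10041000000) = 100.02 dB SPL.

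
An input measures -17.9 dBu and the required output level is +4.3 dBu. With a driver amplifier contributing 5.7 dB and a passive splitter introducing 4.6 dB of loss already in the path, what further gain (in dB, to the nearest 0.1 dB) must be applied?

The required make-up gain is the shortfall in the dB sum.
G = +4.3 − (-17.9) − 5.7 + 4.6 = 21.1 dB.

21.1 dB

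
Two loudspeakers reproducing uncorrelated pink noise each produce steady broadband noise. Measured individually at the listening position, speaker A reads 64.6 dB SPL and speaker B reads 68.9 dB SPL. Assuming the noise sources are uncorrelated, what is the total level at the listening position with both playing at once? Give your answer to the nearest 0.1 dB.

Uncorrelated sources add in intensity (power), not in dB.
L_total = 10·log₁₀(10^(64.6/10) + 10^(68.9/10)) = 10·log₁₀(10650000) = 70.3 dB SPL.

70.3 dB SPL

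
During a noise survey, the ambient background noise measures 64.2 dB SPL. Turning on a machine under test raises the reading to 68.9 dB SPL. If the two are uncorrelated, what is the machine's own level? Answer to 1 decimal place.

67.1 dB SPL

Subtract intensities: L_src = 10·log₁₀(10^(L_total/10) − 10^(L_bg/10)).
L_src = 10·log₁₀(10^(68.9/10) − 10^(64.2/10)) = 10·log₁₀(5132000) = 67.1 dB SPL.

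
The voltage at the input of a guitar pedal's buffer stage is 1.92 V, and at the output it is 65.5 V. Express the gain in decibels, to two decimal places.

Voltage is an amplitude quantity, so gain = 20·log₁₀(V_out/V_in).
20·log₁₀(65.5/1.92) = 20·log₁₀(34.11) = 30.66 dB.

30.66 dB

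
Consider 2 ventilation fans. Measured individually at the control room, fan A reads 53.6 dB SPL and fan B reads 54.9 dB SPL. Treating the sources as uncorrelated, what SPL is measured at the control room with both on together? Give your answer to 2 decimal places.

Incoherent sources sum as intensities:
L_total = 10·log₁₀(10^(53.6/10) + 10^(54.9/10)) = 10·log₁₀(538100) = 57.31 dB SPL.

57.31 dB SPL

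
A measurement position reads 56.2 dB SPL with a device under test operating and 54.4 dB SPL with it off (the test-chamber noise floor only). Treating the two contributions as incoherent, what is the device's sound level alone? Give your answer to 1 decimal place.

Subtract intensities: L_src = 10·log₁₀(10^(L_total/10) − 10^(L_bg/10)).
L_src = 10·log₁₀(10^(56.2/10) − 10^(54.4/10)) = 10·log₁₀(141400) = 51.5 dB SPL.

51.5 dB SPL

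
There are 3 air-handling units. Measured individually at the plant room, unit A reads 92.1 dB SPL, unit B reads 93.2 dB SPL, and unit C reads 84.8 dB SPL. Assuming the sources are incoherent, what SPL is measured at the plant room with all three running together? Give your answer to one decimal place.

Add the sources as powers (linear), then convert back to dB:
L_total = 10·log₁₀(10^(92.1/10) + 10^(93.2/10) + 10^(84.8/10)) = 10·log₁₀(4013000000) = 96.0 dB SPL.

96.0 dB SPL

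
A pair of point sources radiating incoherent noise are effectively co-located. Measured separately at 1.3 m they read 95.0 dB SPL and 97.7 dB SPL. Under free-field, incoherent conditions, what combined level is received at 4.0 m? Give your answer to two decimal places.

Combined at 1.3 m: 10·log₁₀(10^(95.0/10)+10^(97.7/10)) = 99.567 dB SPL.
Then apply −20·log₁₀(4.0/1.3) = -9.762 dB → 89.80 dB SPL.

89.80 dB SPL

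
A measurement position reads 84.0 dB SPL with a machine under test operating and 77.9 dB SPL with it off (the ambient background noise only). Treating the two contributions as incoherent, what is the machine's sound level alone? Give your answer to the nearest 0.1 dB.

82.8 dB SPL

Subtract intensities: L_src = 10·log₁₀(10^(L_total/10) − 10^(L_bg/10)).
L_src = 10·log₁₀(10^(84.0/10) − 10^(77.9/10)) = 10·log₁₀(189500000) = 82.8 dB SPL.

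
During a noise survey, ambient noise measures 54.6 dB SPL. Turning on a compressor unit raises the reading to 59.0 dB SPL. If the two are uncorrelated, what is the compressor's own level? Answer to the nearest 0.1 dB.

57.0 dB SPL

Subtract intensities: L_src = 10·log₁₀(10^(L_total/10) − 10^(L_bg/10)).
L_src = 10·log₁₀(10^(59.0/10) − 10^(54.6/10)) = 10·log₁₀(505900) = 57.0 dB SPL.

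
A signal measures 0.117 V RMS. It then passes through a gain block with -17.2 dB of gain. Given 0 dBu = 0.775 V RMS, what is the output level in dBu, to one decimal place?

Input level: 20·log₁₀(0.117/0.775) = -16.42 dBu.
Output: -16.42 − 17.2 = -33.6 dBu.

-33.6 dBu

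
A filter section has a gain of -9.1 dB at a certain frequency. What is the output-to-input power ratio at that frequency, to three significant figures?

Power ratio = 10^(dB/10).
10^(-9.1/10) = 10^(-0.9100) = 0.123.

0.123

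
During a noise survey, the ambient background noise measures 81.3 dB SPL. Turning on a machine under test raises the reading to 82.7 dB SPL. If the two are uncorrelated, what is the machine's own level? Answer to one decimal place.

77.1 dB SPL

Subtract intensities: L_src = 10·log₁₀(10^(L_total/10) − 10^(L_bg/10)).
L_src = 10·log₁₀(10^(82.7/10) − 10^(81.3/10)) = 10·log₁₀(51310000) = 77.1 dB SPL.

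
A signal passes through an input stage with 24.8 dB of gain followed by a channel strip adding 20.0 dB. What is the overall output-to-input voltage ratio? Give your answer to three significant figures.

174

Net gain = 24.8 + 20.0 = 44.8 dB.
Voltage ratio = 10^(44.8/20) = 174.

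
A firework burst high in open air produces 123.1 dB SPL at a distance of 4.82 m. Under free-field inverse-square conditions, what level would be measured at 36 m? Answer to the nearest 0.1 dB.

Free-field point source: level drops by 20·log₁₀ of the distance ratio.
ΔL = −20·log₁₀(36/4.82) = -17.47 dB, so L₂ = 123.1 + (-17.47) = 105.6 dB SPL.

105.6 dB SPL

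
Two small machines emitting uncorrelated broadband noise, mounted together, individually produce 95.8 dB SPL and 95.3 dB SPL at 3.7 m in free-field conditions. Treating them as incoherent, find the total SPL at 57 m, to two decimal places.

74.81 dB SPL

Combined at 3.7 m: 10·log₁₀(10^(95.8/10)+10^(95.3/10)) = 98.567 dB SPL.
Then apply −20·log₁₀(57/3.7) = -23.753 dB → 74.81 dB SPL.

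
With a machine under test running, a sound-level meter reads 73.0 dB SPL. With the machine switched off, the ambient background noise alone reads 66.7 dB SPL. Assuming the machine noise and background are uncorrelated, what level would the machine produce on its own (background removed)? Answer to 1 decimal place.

71.8 dB SPL

Remove the background by subtracting linear intensities:
L_src = 10·log₁₀(10^(73.0/10) − 10^(66.7/10)) = 10·log₁₀(15280000) = 71.8 dB SPL.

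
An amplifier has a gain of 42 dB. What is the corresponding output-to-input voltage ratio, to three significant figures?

126

Voltage ratio = 10^(dB/20).
10^(42/20) = 10^(2.100) = 126.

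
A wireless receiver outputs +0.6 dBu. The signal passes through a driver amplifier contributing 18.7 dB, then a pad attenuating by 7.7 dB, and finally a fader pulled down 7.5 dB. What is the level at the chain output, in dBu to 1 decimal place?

In dB, series stages simply add:
+0.6 + 18.7 − 7.7 − 7.5 = +4.1 dBu.

+4.1 dBu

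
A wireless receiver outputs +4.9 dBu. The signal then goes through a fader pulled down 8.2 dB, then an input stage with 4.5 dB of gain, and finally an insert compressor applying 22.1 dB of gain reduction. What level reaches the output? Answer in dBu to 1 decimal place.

-20.9 dBu

In dB, series stages simply add:
+4.9 − 8.2 + 4.5 − 22.1 = -20.9 dBu.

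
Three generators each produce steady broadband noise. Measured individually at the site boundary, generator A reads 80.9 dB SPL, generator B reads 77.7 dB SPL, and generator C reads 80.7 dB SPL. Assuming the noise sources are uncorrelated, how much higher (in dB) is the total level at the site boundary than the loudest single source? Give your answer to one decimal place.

3.9 dB

Uncorrelated sources add in intensity (power), not in dB.
L_total = 10·log₁₀(10^(80.9/10) + 10^(77.7/10) + 10^(80.7/10)) = 84.76 dB SPL.
Excess over the loudest (80.9 dB): 84.76 − 80.9 = 3.9 dB.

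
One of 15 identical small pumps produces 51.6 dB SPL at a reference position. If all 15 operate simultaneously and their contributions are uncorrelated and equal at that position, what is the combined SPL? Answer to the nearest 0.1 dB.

63.4 dB SPL

15 equal incoherent sources raise the level by 10·log₁₀(15) = 11.76 dB.
L_total = 51.6 + 11.76 = 63.4 dB SPL.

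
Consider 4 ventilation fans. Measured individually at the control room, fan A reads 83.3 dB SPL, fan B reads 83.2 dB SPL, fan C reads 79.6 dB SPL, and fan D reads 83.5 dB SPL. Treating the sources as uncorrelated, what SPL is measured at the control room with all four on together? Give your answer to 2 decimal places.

88.68 dB SPL

Uncorrelated sources add in intensity (power), not in dB.
L_total = 10·log₁₀(10^(83.3/10) + 10^(83.2/10) + 10^(79.6/10) + 10^(83.5/10)) = 10·log₁₀(737800000) = 88.68 dB SPL.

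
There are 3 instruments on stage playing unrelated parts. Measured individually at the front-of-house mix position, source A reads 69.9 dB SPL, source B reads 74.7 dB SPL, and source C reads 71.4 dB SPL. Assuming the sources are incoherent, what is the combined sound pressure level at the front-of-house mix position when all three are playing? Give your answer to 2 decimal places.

77.25 dB SPL

Incoherent sources sum as intensities:
L_total = 10·log₁₀(10^(69.9/10) + 10^(74.7/10) + 10^(71.4/10)) = 10·log₁₀(53090000) = 77.25 dB SPL.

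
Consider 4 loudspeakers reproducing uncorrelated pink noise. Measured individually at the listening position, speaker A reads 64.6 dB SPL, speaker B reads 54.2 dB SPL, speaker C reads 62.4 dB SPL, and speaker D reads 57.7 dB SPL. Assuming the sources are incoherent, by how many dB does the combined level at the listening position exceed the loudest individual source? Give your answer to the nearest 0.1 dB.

2.8 dB

Uncorrelated sources add in intensity (power), not in dB.
L_total = 10·log₁₀(10^(64.6/10) + 10^(54.2/10) + 10^(62.4/10) + 10^(57.7/10)) = 67.38 dB SPL.
Excess over the loudest (64.6 dB): 67.38 − 64.6 = 2.8 dB.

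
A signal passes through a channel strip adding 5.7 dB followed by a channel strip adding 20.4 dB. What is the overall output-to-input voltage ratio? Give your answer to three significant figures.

20.2

Net gain = 5.7 + 20.4 = 26.1 dB.
Voltage ratio = 10^(26.1/20) = 20.2.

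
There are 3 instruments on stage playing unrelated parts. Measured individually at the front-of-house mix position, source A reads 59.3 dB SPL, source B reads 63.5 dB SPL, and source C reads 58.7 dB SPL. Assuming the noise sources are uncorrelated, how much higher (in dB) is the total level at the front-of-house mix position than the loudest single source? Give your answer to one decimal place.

Add the sources as powers (linear), then convert back to dB:
L_total = 10·log₁₀(10^(59.3/10) + 10^(63.5/10) + 10^(58.7/10)) = 65.83 dB SPL.
Excess over the loudest (63.5 dB): 65.83 − 63.5 = 2.3 dB.

2.3 dB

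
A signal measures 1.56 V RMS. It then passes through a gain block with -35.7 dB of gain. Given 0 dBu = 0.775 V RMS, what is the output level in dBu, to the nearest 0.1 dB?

-29.6 dBu

Input level: 20·log₁₀(1.56/0.775) = 6.08 dBu.
Output: 6.08 − 35.7 = -29.6 dBu.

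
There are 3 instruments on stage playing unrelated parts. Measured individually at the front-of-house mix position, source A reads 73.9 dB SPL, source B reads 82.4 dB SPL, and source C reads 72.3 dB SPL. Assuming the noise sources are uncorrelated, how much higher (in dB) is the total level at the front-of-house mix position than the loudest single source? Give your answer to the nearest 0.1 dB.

0.9 dB

Incoherent sources sum as intensities:
L_total = 10·log₁₀(10^(73.9/10) + 10^(82.4/10) + 10^(72.3/10)) = 83.33 dB SPL.
Excess over the loudest (82.4 dB): 83.33 − 82.4 = 0.9 dB.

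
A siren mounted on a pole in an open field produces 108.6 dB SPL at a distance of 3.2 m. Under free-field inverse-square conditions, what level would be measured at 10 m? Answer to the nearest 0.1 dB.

Free-field point source: level drops by 20·log₁₀ of the distance ratio.
ΔL = −20·log₁₀(10/3.2) = -9.90 dB, so L₂ = 108.6 + (-9.90) = 98.7 dB SPL.

98.7 dB SPL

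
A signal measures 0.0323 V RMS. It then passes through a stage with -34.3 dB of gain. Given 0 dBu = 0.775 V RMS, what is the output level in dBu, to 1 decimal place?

Input level: 20·log₁₀(0.0323/0.775) = -27.60 dBu.
Output: -27.60 − 34.3 = -61.9 dBu.

-61.9 dBu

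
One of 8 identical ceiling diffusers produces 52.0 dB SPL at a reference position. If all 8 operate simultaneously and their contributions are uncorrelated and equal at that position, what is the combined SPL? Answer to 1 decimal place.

61.0 dB SPL

8 equal incoherent sources raise the level by 10·log₁₀(8) = 9.03 dB.
L_total = 52.0 + 9.03 = 61.0 dB SPL.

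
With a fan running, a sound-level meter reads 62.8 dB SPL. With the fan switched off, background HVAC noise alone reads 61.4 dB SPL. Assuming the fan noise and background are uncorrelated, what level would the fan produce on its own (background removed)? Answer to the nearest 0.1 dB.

Background correction is a power subtraction:
L_src = 10·log₁₀(10^(62.8/10) − 10^(61.4/10)) = 10·log₁₀(525100) = 57.2 dB SPL.

57.2 dB SPL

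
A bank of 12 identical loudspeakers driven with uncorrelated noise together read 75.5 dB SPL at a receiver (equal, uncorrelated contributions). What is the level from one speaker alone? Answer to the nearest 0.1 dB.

64.7 dB SPL

12 equal incoherent sources add 10·log₁₀(12) = 10.79 dB over one source.
L_one = 75.5 − 10.79 = 64.7 dB SPL.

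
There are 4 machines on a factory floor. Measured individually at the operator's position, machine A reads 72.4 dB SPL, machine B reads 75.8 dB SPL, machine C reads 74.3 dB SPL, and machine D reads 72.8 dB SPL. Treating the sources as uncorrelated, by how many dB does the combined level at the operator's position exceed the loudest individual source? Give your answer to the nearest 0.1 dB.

Add the sources as powers (linear), then convert back to dB:
L_total = 10·log₁₀(10^(72.4/10) + 10^(75.8/10) + 10^(74.3/10) + 10^(72.8/10)) = 80.06 dB SPL.
Excess over the loudest (75.8 dB): 80.06 − 75.8 = 4.3 dB.

4.3 dB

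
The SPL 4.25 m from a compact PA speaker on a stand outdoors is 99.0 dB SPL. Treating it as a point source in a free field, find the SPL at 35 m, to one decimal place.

80.7 dB SPL

Free-field point source: level drops by 20·log₁₀ of the distance ratio.
ΔL = −20·log₁₀(35/4.25) = -18.31 dB, so L₂ = 99.0 + (-18.31) = 80.7 dB SPL.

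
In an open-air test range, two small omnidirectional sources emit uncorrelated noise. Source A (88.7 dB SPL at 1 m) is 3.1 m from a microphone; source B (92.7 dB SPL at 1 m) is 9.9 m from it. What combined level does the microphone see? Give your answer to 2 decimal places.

79.83 dB SPL

At the listener: L_A = 88.7 − 20·log₁₀(3.1) = 78.873 dB; L_B = 92.7 − 20·log₁₀(9.9) = 72.787 dB.
Combined: 10·log₁₀(10^(78.873/10)+10^(72.787/10)) = 79.83 dB SPL.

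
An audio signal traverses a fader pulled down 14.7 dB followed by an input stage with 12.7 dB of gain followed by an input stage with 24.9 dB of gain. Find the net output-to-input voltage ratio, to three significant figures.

14.0

Net gain = (−14.7) + 12.7 + 24.9 = 22.9 dB.
Voltage ratio = 10^(22.9/20) = 14.0.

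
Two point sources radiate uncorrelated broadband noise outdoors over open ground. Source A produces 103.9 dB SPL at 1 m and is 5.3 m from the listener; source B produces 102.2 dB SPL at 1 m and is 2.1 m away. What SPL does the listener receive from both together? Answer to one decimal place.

At the listener: L_A = 103.9 − 20·log₁₀(5.3) = 89.41 dB; L_B = 102.2 − 20·log₁₀(2.1) = 95.76 dB.
Combined: 10·log₁₀(10^(89.41/10)+10^(95.76/10)) = 96.7 dB SPL.

96.7 dB SPL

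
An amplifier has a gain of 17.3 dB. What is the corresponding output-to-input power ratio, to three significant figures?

Power ratio = 10^(dB/10).
10^(17.3/10) = 10^(1.730) = 53.7.

53.7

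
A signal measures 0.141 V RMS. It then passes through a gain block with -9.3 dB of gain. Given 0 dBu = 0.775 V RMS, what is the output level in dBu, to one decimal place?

-24.1 dBu

Input level: 20·log₁₀(0.141/0.775) = -14.80 dBu.
Output: -14.80 − 9.3 = -24.1 dBu.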